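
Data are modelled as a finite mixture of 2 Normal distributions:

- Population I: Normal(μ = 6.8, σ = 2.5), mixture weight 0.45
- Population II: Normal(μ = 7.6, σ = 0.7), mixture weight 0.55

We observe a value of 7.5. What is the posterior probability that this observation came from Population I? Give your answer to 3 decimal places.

0.182

By Bayes' theorem, P(k | x) = w_k f_k(x) / Σ_j w_j f_j(x).
Component likelihoods at x = 7.5:
  L_I = 0.153443
  L_II = 0.564132
Multiply by the mixture weights:
  w_I·L_I = 0.45 × 0.153443 = 0.0690491
  w_II·L_II = 0.55 × 0.564132 = 0.310272
Sum: 0.0690491 + 0.310272 = 0.379322
Responsibility of Population I: 0.0690491 / 0.379322 ≈ 0.182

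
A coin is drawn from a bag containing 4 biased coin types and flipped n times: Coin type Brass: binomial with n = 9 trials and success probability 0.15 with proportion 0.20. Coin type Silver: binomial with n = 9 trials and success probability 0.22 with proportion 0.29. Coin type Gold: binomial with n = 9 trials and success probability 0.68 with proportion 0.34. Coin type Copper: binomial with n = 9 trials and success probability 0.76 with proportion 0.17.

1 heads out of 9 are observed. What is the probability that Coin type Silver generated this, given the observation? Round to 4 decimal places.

P(component k | x) = w_k·f_k(x) / marginal(x), where marginal(x) = Σ_j w_j·f_j(x).
Component likelihoods at x = 1 heads out of 9:
  p_Brass = C(9,1)·0.15^1·0.85^8 = 9·0.15·0.272491 = 0.367862
  p_Silver = C(9,1)·0.22^1·0.78^8 = 9·0.22·0.137011 = 0.271283
  p_Gold = C(9,1)·0.68^1·0.32^8 = 9·0.68·0.000109951 = 0.000672901
  p_Copper = C(9,1)·0.76^1·0.24^8 = 9·0.76·1.10075e-05 = 7.52915e-05
Unnormalised posteriors:
  w_Brass·p_Brass = 0.20 × 0.367862 = 0.0735724
  w_Silver·p_Silver = 0.29 × 0.271283 = 0.078672
  w_Gold·p_Gold = 0.34 × 0.000672901 = 0.000228786
  w_Copper·p_Copper = 0.17 × 7.52915e-05 = 1.27996e-05
Marginal: 0.0735724 + 0.078672 + 0.000228786 + 1.27996e-05 = 0.152486
So the posterior for Coin type Silver is 0.078672 / 0.152486 ≈ 0.5159.

0.5159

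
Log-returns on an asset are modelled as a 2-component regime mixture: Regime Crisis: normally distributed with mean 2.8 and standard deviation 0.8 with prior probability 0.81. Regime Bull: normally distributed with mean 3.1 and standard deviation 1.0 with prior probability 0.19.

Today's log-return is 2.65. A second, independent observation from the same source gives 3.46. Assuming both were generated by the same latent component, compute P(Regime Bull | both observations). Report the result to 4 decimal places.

0.1539

By Bayes' theorem, P(k | x) = π_k f_k(x) / Σ_j π_j f_j(x).
Since both observations come from the same component, the likelihood for component k is f_k(x₁)·f_k(x₂).
  L_Crisis = [0.489989] × [0.354833] = 0.173864
  L_Bull = [0.360527] × [0.373911] = 0.134805
Unnormalised posteriors:
  π_Crisis·L_Crisis = 0.81 × 0.173864 = 0.14083
  π_Bull·L_Bull = 0.19 × 0.134805 = 0.0256129
Sum: 0.14083 + 0.0256129 = 0.166443
P(Regime Bull | x₁,x₂) = 0.0256129 / 0.166443 ≈ 0.1539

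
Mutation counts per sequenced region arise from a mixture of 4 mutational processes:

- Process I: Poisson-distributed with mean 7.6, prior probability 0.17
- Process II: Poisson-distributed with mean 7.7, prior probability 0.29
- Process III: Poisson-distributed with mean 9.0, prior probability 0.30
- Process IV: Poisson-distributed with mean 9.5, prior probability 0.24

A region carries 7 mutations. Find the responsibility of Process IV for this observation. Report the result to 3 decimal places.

0.197

Posterior ∝ prior × likelihood, so P(k | x) ∝ π_k f_k(x); normalise over all components.
Poisson probabilities:
  p_I = e^(−7.6)·7.6^7/7! = 0.145421
  p_II = e^(−7.7)·7.7^7/7! = 0.144191
  p_III = e^(−9.0)·9.0^7/7! = 0.117116
  p_IV = e^(−9.5)·9.5^7/7! = 0.103714
Unnormalised posteriors:
  π_I·p_I = 0.17 × 0.145421 = 0.0247215
  π_II·p_II = 0.29 × 0.144191 = 0.0418153
  π_III·p_III = 0.30 × 0.117116 = 0.0351348
  π_IV·p_IV = 0.24 × 0.103714 = 0.0248913
Normaliser: 0.0247215 + 0.0418153 + 0.0351348 + 0.0248913 = 0.126563
Responsibility of Process IV: 0.0248913 / 0.126563 ≈ 0.197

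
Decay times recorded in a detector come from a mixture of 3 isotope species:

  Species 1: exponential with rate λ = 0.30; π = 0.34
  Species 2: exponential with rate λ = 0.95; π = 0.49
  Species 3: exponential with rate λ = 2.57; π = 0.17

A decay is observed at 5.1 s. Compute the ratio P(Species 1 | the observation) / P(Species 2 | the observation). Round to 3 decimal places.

6.031

The posterior odds equal the prior odds times the likelihood ratio: (π_i/π_j)·(f_i(x)/f_j(x)).
Component likelihoods at x = 5.1 s:
  f_1 = 0.30·e^(−0.30·5.1) = 0.30·e^(−1.5300) = 0.0649607
  f_2 = 0.95·e^(−0.95·5.1) = 0.95·e^(−4.8450) = 0.00747424
  f_3 = 2.57·e^(−2.57·5.1) = 2.57·e^(−13.1070) = 5.21958e-06
Odds = (0.34/0.49) × (0.0649607/0.00747424) = 0.693878 × 8.69128 ≈ 6.031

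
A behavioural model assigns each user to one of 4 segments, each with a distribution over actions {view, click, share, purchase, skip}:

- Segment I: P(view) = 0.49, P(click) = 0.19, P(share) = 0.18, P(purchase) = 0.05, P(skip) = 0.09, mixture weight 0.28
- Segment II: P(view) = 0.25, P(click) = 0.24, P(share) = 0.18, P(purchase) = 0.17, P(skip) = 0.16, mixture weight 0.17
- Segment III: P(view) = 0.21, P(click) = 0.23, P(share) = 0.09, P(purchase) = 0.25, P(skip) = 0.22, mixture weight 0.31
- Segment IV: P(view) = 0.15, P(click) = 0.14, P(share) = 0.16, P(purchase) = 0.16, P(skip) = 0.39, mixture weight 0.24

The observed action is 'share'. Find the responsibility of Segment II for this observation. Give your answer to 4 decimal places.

0.2077

Posterior ∝ prior × likelihood, so P(k | x) ∝ P(Z=k) f_k(x); normalise over all components.
Categorical probabilities:
  L_I = 0.18
  L_II = 0.18
  L_III = 0.09
  L_IV = 0.16
Multiply by the mixture weights:
  P(Z=I)·L_I = 0.28 × 0.18 = 0.0504
  P(Z=II)·L_II = 0.17 × 0.18 = 0.0306
  P(Z=III)·L_III = 0.31 × 0.09 = 0.0279
  P(Z=IV)·L_IV = 0.24 × 0.16 = 0.0384
Sum: 0.0504 + 0.0306 + 0.0279 + 0.0384 = 0.1473
So the posterior for Segment II is 0.0306 / 0.1473 ≈ 0.2077.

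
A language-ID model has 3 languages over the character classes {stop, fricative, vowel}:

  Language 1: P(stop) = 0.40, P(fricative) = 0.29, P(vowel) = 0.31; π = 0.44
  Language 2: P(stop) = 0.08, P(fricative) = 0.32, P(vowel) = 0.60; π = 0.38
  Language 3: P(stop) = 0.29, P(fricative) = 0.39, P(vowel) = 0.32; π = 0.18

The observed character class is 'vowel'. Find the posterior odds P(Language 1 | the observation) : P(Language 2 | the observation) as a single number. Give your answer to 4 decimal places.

0.5982

The posterior odds equal the prior odds times the likelihood ratio: (π_i/π_j)·(f_i(x)/f_j(x)).
Component likelihoods at x = 'vowel':
  f_1 = P(vowel | comp) = 0.31
  f_2 = P(vowel | comp) = 0.60
  f_3 = P(vowel | comp) = 0.32
0.1364 / 0.228 ≈ 0.5982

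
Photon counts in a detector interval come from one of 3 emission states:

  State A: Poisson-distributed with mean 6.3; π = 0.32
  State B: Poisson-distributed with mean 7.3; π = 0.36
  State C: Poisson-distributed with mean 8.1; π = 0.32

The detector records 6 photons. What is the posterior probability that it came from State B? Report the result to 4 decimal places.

0.3645

By Bayes' theorem, P(k | x) = P(Z=k) f_k(x) / Σ_j P(Z=j) f_j(x).
Poisson probabilities:
  L_A = e^(−6.3)·6.3^6/6! = 0.159461
  L_B = e^(−7.3)·7.3^6/6! = 0.141989
  L_C = e^(−8.1)·8.1^6/6! = 0.119067
Weight by the priors:
  P(Z=A)·L_A = 0.32 × 0.159461 = 0.0510276
  P(Z=B)·L_B = 0.36 × 0.141989 = 0.0511161
  P(Z=C)·L_C = 0.32 × 0.119067 = 0.0381015
Denominator: 0.0510276 + 0.0511161 + 0.0381015 = 0.140245
Responsibility of State B: 0.0511161 / 0.140245 ≈ 0.3645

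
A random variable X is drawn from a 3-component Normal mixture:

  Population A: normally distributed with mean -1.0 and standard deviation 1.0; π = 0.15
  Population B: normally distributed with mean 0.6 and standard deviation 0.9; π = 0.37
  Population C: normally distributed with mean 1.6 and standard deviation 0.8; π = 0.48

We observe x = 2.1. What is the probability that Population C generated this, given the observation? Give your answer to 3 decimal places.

0.826

P(component k | x) = π_k·f_k(x) / marginal(x), where marginal(x) = Σ_j π_j·f_j(x).
Normal densities:
  p_A = 0.00326682
  p_B = 0.11053
  p_C = 0.410201
Weight by the priors:
  π_A·p_A = 0.15 × 0.00326682 = 0.000490023
  π_B·p_B = 0.37 × 0.11053 = 0.0408962
  π_C·p_C = 0.48 × 0.410201 = 0.196897
Normaliser: 0.000490023 + 0.0408962 + 0.196897 = 0.238283
P(Population C | the observation) ≈ 0.826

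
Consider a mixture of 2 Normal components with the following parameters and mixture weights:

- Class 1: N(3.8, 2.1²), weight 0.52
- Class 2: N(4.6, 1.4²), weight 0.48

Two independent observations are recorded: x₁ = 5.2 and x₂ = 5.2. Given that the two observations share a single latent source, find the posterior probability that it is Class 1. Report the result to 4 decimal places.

0.2706

Posterior ∝ prior × likelihood, so P(k | x) ∝ w_k f_k(x); normalise over all components.
Since both observations come from the same component, the likelihood for component k is f_k(x₁)·f_k(x₂).
  p_1 = [(1/(2.1·√(2π)))·exp(−(5.2−3.8)²/(2·2.1²)) = 0.189973·exp(-0.22222) = 0.152118] × [0.152118] = 0.0231399
  p_2 = [(1/(1.4·√(2π)))·exp(−(5.2−4.6)²/(2·1.4²)) = 0.284959·exp(-0.09184) = 0.259955] × [0.259955] = 0.0675765
Multiply by the mixture weights:
  w_1·p_1 = 0.52 × 0.0231399 = 0.0120328
  w_2·p_2 = 0.48 × 0.0675765 = 0.0324367
Denominator: 0.0120328 + 0.0324367 = 0.0444695
P(Class 1 | x) ≈ 0.2706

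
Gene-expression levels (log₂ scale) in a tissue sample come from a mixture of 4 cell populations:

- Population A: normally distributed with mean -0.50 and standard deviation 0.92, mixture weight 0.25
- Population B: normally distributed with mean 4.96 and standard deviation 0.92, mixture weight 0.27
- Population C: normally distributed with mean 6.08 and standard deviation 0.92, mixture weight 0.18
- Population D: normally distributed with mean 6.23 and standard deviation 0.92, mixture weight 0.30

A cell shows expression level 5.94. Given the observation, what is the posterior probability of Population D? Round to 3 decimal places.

Apply Bayes' rule: the posterior for each component is proportional to its prior times its likelihood at x.
Component likelihoods at x = 5.94:
  f_A = 9.92904e-12
  f_B = 0.245883
  f_C = 0.428641
  f_D = 0.412616
Weight by the priors:
  π_A·f_A = 0.25 × 9.92904e-12 = 2.48226e-12
  π_B·f_B = 0.27 × 0.245883 = 0.0663883
  π_C·f_C = 0.18 × 0.428641 = 0.0771554
  π_D·f_D = 0.30 × 0.412616 = 0.123785
Normaliser: 2.48226e-12 + 0.0663883 + 0.0771554 + 0.123785 = 0.267328
P(Population D | x) ≈ 0.463

0.463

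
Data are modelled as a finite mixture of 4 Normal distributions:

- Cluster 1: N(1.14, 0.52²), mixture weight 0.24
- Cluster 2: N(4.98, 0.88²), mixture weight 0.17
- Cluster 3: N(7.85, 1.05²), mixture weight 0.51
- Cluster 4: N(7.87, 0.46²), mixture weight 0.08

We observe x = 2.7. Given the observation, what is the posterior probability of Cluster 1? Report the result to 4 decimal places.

0.4321

Posterior ∝ prior × likelihood, so P(k | x) ∝ π_k f_k(x); normalise over all components.
Evaluate each component's likelihood at the observed value:
  p_1 = 0.00852279
  p_2 = 0.0158037
  p_3 = 2.26922e-06
  p_4 = 3.22504e-28
Prior × likelihood for each component:
  π_1·p_1 = 0.24 × 0.00852279 = 0.00204547
  π_2·p_2 = 0.17 × 0.0158037 = 0.00268663
  π_3·p_3 = 0.51 × 2.26922e-06 = 1.1573e-06
  π_4·p_4 = 0.08 × 3.22504e-28 = 2.58003e-29
Sum: 0.00204547 + 0.00268663 + 1.1573e-06 + 2.58003e-29 = 0.00473326
P(Cluster 1 | x) = 0.00204547 / 0.00473326 ≈ 0.4321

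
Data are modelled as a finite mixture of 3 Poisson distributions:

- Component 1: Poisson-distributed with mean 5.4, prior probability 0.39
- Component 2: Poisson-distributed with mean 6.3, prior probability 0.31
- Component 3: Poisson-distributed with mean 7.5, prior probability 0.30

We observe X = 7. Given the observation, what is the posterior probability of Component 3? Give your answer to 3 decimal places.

P(component k | x) = π_k·f_k(x) / marginal(x), where marginal(x) = Σ_j π_j·f_j(x).
Component likelihoods at x = 7:
  p_1 = e^(−5.4)·5.4^7/7! = 0.119987
  p_2 = e^(−6.3)·6.3^7/7! = 0.143515
  p_3 = e^(−7.5)·7.5^7/7! = 0.146484
Multiply by the mixture weights:
  π_1·p_1 = 0.39 × 0.119987 = 0.0467951
  π_2·p_2 = 0.31 × 0.143515 = 0.0444897
  π_3·p_3 = 0.30 × 0.146484 = 0.0439451
Denominator: 0.0467951 + 0.0444897 + 0.0439451 = 0.13523
P(Component 3 | the observation) ≈ 0.325

0.325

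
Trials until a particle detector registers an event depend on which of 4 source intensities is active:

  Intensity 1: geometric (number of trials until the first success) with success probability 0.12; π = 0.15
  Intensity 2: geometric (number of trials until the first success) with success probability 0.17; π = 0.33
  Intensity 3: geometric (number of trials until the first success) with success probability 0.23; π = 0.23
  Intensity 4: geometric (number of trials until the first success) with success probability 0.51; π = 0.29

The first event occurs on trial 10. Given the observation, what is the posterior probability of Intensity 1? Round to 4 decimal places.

0.2655

Posterior ∝ prior × likelihood, so P(k | x) ∝ P(Z=k) f_k(x); normalise over all components.
Geometric probabilities:
  p_1 = 0.12·(1−0.12)^9 = 0.12·0.316478 = 0.0379774
  p_2 = 0.17·(1−0.17)^9 = 0.17·0.18694 = 0.0317798
  p_3 = 0.23·(1−0.23)^9 = 0.23·0.0951517 = 0.0218849
  p_4 = 0.51·(1−0.51)^9 = 0.51·0.00162841 = 0.000830491
Weight by the priors:
  P(Z=1)·p_1 = 0.15 × 0.0379774 = 0.00569661
  P(Z=2)·p_2 = 0.33 × 0.0317798 = 0.0104873
  P(Z=3)·p_3 = 0.23 × 0.0218849 = 0.00503352
  P(Z=4)·p_4 = 0.29 × 0.000830491 = 0.000240842
Evidence: 0.00569661 + 0.0104873 + 0.00503352 + 0.000240842 = 0.0214583
P(Intensity 1 | x) ≈ 0.2655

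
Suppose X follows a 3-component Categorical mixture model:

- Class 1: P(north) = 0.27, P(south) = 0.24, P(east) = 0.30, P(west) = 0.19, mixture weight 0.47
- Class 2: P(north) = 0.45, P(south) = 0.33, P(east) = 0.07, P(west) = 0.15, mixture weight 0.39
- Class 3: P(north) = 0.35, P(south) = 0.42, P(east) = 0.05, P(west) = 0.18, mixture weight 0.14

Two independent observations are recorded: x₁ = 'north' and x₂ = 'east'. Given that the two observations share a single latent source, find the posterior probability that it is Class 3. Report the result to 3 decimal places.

By Bayes' theorem, P(k | x) = P(Z=k) f_k(x) / Σ_j P(Z=j) f_j(x).
Since both observations come from the same component, the likelihood for component k is f_k(x₁)·f_k(x₂).
  p_1 = [P(north | comp) = 0.27] × [0.3] = 0.081
  p_2 = [P(north | comp) = 0.45] × [0.07] = 0.0315
  p_3 = [P(north | comp) = 0.35] × [0.05] = 0.0175
Weight by the priors:
  P(Z=1)·p_1 = 0.47 × 0.081 = 0.03807
  P(Z=2)·p_2 = 0.39 × 0.0315 = 0.012285
  P(Z=3)·p_3 = 0.14 × 0.0175 = 0.00245
Sum: 0.03807 + 0.012285 + 0.00245 = 0.052805
So the posterior for Class 3 is 0.00245 / 0.052805 ≈ 0.046.

0.046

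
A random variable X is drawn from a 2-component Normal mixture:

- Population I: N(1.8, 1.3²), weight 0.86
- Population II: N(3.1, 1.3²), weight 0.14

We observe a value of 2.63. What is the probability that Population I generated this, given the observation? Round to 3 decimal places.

By Bayes' theorem, P(k | x) = P(Z=k) f_k(x) / Σ_j P(Z=j) f_j(x).
Component likelihoods at x = 2.63:
  L_I = (1/(1.3·√(2π)))·exp(−(2.63−1.8)²/(2·1.3²)) = 0.306879·exp(-0.20382) = 0.250294
  L_II = (1/(1.3·√(2π)))·exp(−(2.63−3.1)²/(2·1.3²)) = 0.306879·exp(-0.06536) = 0.287464
Unnormalised posteriors:
  P(Z=I)·L_I = 0.86 × 0.250294 = 0.215253
  P(Z=II)·L_II = 0.14 × 0.287464 = 0.040245
Marginal: 0.215253 + 0.040245 = 0.255498
P(Population I | x) ≈ 0.842

0.842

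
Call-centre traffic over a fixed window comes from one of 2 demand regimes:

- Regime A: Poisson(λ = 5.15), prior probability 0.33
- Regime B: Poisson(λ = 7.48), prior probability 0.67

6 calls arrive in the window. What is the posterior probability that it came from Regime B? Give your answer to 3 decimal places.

0.650

Posterior ∝ prior × likelihood, so P(k | x) ∝ P(Z=k) f_k(x); normalise over all components.
Component likelihoods at x = 6 calls:
  p_A = 0.150278
  p_B = 0.137263
Prior × likelihood for each component:
  P(Z=A)·p_A = 0.33 × 0.150278 = 0.0495916
  P(Z=B)·p_B = 0.67 × 0.137263 = 0.0919664
Marginal: 0.0495916 + 0.0919664 = 0.141558
So the posterior for Regime B is 0.0919664 / 0.141558 ≈ 0.650.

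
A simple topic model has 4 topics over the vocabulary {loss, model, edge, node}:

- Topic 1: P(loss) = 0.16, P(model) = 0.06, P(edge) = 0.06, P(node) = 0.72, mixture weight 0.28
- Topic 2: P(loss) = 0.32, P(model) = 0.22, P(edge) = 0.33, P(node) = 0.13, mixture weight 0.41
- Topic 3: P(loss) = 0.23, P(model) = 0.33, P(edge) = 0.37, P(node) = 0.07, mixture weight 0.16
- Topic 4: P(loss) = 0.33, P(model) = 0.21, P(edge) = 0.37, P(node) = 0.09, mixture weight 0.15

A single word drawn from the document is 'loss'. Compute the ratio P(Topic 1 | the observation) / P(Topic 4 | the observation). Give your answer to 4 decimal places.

0.9051

Only the two components matter; the odds are (w_i f_i(x)) / (w_j f_j(x)).
Categorical probabilities:
  f_1 = P(loss | comp) = 0.16
  f_2 = P(loss | comp) = 0.32
  f_3 = P(loss | comp) = 0.23
  f_4 = P(loss | comp) = 0.33
0.0448 / 0.0495 ≈ 0.9051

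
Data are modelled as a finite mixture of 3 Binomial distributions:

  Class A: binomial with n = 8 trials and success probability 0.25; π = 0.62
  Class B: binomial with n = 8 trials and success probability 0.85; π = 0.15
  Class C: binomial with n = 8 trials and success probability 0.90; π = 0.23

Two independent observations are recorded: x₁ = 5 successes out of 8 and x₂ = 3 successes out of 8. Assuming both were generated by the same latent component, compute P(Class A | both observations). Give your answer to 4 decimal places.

P(component k | x) = P(Z=k)·f_k(x) / marginal(x), where marginal(x) = Σ_j P(Z=j)·f_j(x).
Since both observations come from the same component, the likelihood for component k is f_k(x₁)·f_k(x₂).
  f_A = [C(8,5)·0.25^5·0.75^3 = 56·0.000976562·0.421875 = 0.0230713] × [0.207642] = 0.00479056
  f_B = [C(8,5)·0.85^5·0.15^3 = 56·0.443705·0.003375 = 0.0838603] × [0.00261157] = 0.000219007
  f_C = [C(8,5)·0.90^5·0.10^3 = 56·0.59049·0.001 = 0.0330674] × [0.00040824] = 1.34995e-05
Prior × likelihood for each component:
  P(Z=A)·f_A = 0.62 × 0.00479056 = 0.00297015
  P(Z=B)·f_B = 0.15 × 0.000219007 = 3.2851e-05
  P(Z=C)·f_C = 0.23 × 1.34995e-05 = 3.10487e-06
Denominator: 0.00297015 + 3.2851e-05 + 3.10487e-06 = 0.0030061
Responsibility of Class A: 0.00297015 / 0.0030061 ≈ 0.9880

0.9880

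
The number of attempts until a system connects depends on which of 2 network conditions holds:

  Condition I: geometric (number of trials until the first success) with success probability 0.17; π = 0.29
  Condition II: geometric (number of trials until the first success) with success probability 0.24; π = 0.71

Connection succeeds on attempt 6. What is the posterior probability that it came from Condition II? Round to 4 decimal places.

Posterior ∝ prior × likelihood, so P(k | x) ∝ π_k f_k(x); normalise over all components.
Evaluate each component's likelihood at the observed value:
  L_I = 0.17·(1−0.17)^5 = 0.17·0.393904 = 0.0669637
  L_II = 0.24·(1−0.24)^5 = 0.24·0.253553 = 0.0608526
Prior × likelihood for each component:
  π_I·L_I = 0.29 × 0.0669637 = 0.0194195
  π_II·L_II = 0.71 × 0.0608526 = 0.0432054
Denominator: 0.0194195 + 0.0432054 = 0.0626248
Responsibility of Condition II: 0.0432054 / 0.0626248 ≈ 0.6899

0.6899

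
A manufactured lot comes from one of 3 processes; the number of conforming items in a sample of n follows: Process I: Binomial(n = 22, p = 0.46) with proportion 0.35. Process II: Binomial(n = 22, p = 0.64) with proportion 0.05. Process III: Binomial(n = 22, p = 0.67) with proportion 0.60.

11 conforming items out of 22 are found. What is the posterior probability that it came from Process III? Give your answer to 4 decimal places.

P(component k | x) = π_k·f_k(x) / marginal(x), where marginal(x) = Σ_j π_j·f_j(x).
Evaluate each component's likelihood at the observed value:
  p_I = 0.156719
  p_II = 0.0685113
  p_III = 0.0435443
Weight by the priors:
  π_I·p_I = 0.35 × 0.156719 = 0.0548518
  π_II·p_II = 0.05 × 0.0685113 = 0.00342557
  π_III·p_III = 0.60 × 0.0435443 = 0.0261266
Denominator: 0.0548518 + 0.00342557 + 0.0261266 = 0.0844039
P(Process III | 11 conforming items out of 22) = 0.0261266 / 0.0844039 ≈ 0.3095

0.3095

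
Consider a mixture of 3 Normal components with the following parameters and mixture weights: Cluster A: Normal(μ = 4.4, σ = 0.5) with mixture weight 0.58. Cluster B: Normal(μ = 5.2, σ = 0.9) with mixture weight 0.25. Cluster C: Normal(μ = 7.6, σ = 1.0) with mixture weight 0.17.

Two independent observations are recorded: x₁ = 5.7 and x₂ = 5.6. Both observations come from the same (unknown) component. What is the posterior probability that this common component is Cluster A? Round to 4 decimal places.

The responsibility of component k is π_k f_k(x) divided by Σ_j π_j f_j(x).
Since both observations come from the same component, the likelihood for component k is f_k(x₁)·f_k(x₂).
  f_A = [(1/(0.5·√(2π)))·exp(−(5.7−4.4)²/(2·0.5²)) = 0.797885·exp(-3.38000) = 0.0271659] × [0.0447891] = 0.00121674
  f_B = [(1/(0.9·√(2π)))·exp(−(5.7−5.2)²/(2·0.9²)) = 0.443269·exp(-0.15432) = 0.37988] × [0.401582] = 0.152553
  f_C = [(1/(1.0·√(2π)))·exp(−(5.7−7.6)²/(2·1.0²)) = 0.398942·exp(-1.80500) = 0.0656158] × [0.053991] = 0.00354266
Prior × likelihood for each component:
  π_A·f_A = 0.58 × 0.00121674 = 0.000705707
  π_B·f_B = 0.25 × 0.152553 = 0.0381383
  π_C·f_C = 0.17 × 0.00354266 = 0.000602252
Marginal: 0.000705707 + 0.0381383 + 0.000602252 = 0.0394462
P(Cluster A | x) = 0.000705707 / 0.0394462 ≈ 0.0179

0.0179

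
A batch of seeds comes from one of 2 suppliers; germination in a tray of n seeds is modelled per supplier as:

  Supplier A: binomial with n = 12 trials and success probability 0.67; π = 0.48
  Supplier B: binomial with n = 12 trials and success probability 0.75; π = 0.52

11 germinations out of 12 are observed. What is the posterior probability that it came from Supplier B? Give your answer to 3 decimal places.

Apply Bayes' rule: the posterior for each component is proportional to its prior times its likelihood at x.
Component likelihoods at x = 11 germinations out of 12:
  f_A = C(12,11)·0.67^11·0.33^1 = 12·0.012213·0.33 = 0.0483635
  f_B = C(12,11)·0.75^11·0.25^1 = 12·0.0422351·0.25 = 0.126705
Multiply by the mixture weights:
  π_A·f_A = 0.48 × 0.0483635 = 0.0232145
  π_B·f_B = 0.52 × 0.126705 = 0.0658868
Evidence: 0.0232145 + 0.0658868 = 0.0891013
P(Supplier B | the observation) = 0.0658868 / 0.0891013 ≈ 0.739

0.739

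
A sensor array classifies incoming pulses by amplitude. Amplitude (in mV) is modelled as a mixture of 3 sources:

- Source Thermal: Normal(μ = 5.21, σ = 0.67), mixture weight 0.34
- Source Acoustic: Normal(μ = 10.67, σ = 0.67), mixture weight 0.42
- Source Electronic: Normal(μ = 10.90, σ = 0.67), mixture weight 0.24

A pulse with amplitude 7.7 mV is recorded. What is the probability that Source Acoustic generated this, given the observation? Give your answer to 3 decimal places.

0.062

Posterior ∝ prior × likelihood, so P(k | x) ∝ w_k f_k(x); normalise over all components.
Component likelihoods at x = 7.7 mV:
  L_Thermal = (1/(0.67·√(2π)))·exp(−(7.7−5.21)²/(2·0.67²)) = 0.595436·exp(-6.90588) = 0.000596553
  L_Acoustic = (1/(0.67·√(2π)))·exp(−(7.7−10.67)²/(2·0.67²)) = 0.595436·exp(-9.82502) = 3.22021e-05
  L_Electronic = (1/(0.67·√(2π)))·exp(−(7.7−10.90)²/(2·0.67²)) = 0.595436·exp(-11.40566) = 6.62858e-06
Unnormalised posteriors:
  w_Thermal·L_Thermal = 0.34 × 0.000596553 = 0.000202828
  w_Acoustic·L_Acoustic = 0.42 × 3.22021e-05 = 1.35249e-05
  w_Electronic·L_Electronic = 0.24 × 6.62858e-06 = 1.59086e-06
Normaliser: 0.000202828 + 1.35249e-05 + 1.59086e-06 = 0.000217944
Responsibility of Source Acoustic: 1.35249e-05 / 0.000217944 ≈ 0.062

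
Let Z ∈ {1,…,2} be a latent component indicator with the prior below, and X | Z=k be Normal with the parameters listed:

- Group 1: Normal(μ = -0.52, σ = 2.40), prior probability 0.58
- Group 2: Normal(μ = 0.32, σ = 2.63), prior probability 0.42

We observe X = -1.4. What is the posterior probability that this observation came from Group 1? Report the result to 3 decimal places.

0.637

By Bayes' theorem, P(k | x) = P(Z=k) f_k(x) / Σ_j P(Z=j) f_j(x).
Normal densities:
  p_1 = 0.155419
  p_2 = 0.122484
Multiply by the mixture weights:
  P(Z=1)·p_1 = 0.58 × 0.155419 = 0.0901431
  P(Z=2)·p_2 = 0.42 × 0.122484 = 0.0514433
Marginal: 0.0901431 + 0.0514433 = 0.141586
Responsibility of Group 1: 0.0901431 / 0.141586 ≈ 0.637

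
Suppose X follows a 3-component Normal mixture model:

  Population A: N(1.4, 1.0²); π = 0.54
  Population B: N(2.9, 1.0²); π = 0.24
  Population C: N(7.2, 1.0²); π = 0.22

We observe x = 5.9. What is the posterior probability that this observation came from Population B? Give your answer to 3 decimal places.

By Bayes' theorem, P(k | x) = P(Z=k) f_k(x) / Σ_j P(Z=j) f_j(x).
Normal densities:
  p_A = 1.59837e-05
  p_B = 0.00443185
  p_C = 0.171369
Unnormalised posteriors:
  P(Z=A)·p_A = 0.54 × 1.59837e-05 = 8.63122e-06
  P(Z=B)·p_B = 0.24 × 0.00443185 = 0.00106364
  P(Z=C)·p_C = 0.22 × 0.171369 = 0.0377011
Evidence: 8.63122e-06 + 0.00106364 + 0.0377011 = 0.0387734
Responsibility of Population B: 0.00106364 / 0.0387734 ≈ 0.027

0.027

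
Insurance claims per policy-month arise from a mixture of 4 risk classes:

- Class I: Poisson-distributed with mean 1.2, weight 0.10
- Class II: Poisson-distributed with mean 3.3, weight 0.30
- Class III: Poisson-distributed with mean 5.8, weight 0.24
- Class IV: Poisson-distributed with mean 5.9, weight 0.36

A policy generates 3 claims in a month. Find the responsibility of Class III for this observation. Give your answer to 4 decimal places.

0.1786

Posterior ∝ prior × likelihood, so P(k | x) ∝ π_k f_k(x); normalise over all components.
Poisson probabilities:
  p_I = e^(−1.2)·1.2^3/3! = 0.0867439
  p_II = e^(−3.3)·3.3^3/3! = 0.220912
  p_III = e^(−5.8)·5.8^3/3! = 0.098452
  p_IV = e^(−5.9)·5.9^3/3! = 0.0937707
Weight by the priors:
  π_I·p_I = 0.10 × 0.0867439 = 0.00867439
  π_II·p_II = 0.30 × 0.220912 = 0.0662735
  π_III·p_III = 0.24 × 0.098452 = 0.0236285
  π_IV·p_IV = 0.36 × 0.0937707 = 0.0337575
Normaliser: 0.00867439 + 0.0662735 + 0.0236285 + 0.0337575 = 0.132334
P(Class III | x) = 0.0236285 / 0.132334 ≈ 0.1786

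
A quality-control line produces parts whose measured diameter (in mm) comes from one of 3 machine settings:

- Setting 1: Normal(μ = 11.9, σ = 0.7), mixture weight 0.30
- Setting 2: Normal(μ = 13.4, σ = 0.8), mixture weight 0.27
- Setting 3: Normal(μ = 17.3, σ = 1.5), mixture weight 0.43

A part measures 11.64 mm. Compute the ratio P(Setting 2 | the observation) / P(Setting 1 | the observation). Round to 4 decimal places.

0.0750

Posterior odds = (P(Z=i) f_i(x)) / (P(Z=j) f_j(x)); the normalising sum cancels.
Component likelihoods at x = 11.64 mm:
  L_1 = (1/(0.7·√(2π)))·exp(−(11.64−11.9)²/(2·0.7²)) = 0.569918·exp(-0.06898) = 0.53193
  L_2 = (1/(0.8·√(2π)))·exp(−(11.64−13.4)²/(2·0.8²)) = 0.498678·exp(-2.42000) = 0.0443432
  L_3 = (1/(1.5·√(2π)))·exp(−(11.64−17.3)²/(2·1.5²)) = 0.265962·exp(-7.11902) = 0.000215311
0.0119727 / 0.159579 ≈ 0.0750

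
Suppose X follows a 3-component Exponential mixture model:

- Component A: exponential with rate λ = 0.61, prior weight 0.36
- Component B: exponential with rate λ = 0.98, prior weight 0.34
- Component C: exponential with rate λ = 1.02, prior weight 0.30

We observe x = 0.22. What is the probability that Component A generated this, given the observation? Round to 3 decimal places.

0.272

P(component k | x) = P(Z=k)·f_k(x) / marginal(x), where marginal(x) = Σ_j P(Z=j)·f_j(x).
Evaluate each component's likelihood at the observed value:
  f_A = 0.61·e^(−0.61·0.22) = 0.61·e^(−0.1342) = 0.533393
  f_B = 0.98·e^(−0.98·0.22) = 0.98·e^(−0.2156) = 0.789937
  f_C = 1.02·e^(−1.02·0.22) = 1.02·e^(−0.2244) = 0.814975
Weight by the priors:
  P(Z=A)·f_A = 0.36 × 0.533393 = 0.192022
  P(Z=B)·f_B = 0.34 × 0.789937 = 0.268578
  P(Z=C)·f_C = 0.30 × 0.814975 = 0.244493
Normaliser: 0.192022 + 0.268578 + 0.244493 = 0.705093
So the posterior for Component A is 0.192022 / 0.705093 ≈ 0.272.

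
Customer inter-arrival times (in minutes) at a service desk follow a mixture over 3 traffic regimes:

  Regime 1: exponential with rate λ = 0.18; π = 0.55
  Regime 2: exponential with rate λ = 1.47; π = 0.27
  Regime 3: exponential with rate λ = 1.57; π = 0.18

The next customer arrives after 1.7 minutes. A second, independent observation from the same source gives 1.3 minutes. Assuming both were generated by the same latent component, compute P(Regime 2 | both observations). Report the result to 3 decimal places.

By Bayes' theorem, P(k | x) = P(Z=k) f_k(x) / Σ_j P(Z=j) f_j(x).
Since both observations come from the same component, the likelihood for component k is f_k(x₁)·f_k(x₂).
  p_1 = [0.18·e^(−0.18·1.7) = 0.18·e^(−0.3060) = 0.13255] × [0.142445] = 0.018881
  p_2 = [1.47·e^(−1.47·1.7) = 1.47·e^(−2.4990) = 0.120786] × [0.217461] = 0.0262661
  p_3 = [1.57·e^(−1.57·1.7) = 1.57·e^(−2.6690) = 0.108835] × [0.203941] = 0.0221959
Multiply by the mixture weights:
  P(Z=1)·p_1 = 0.55 × 0.018881 = 0.0103846
  P(Z=2)·p_2 = 0.27 × 0.0262661 = 0.00709185
  P(Z=3)·p_3 = 0.18 × 0.0221959 = 0.00399526
Evidence: 0.0103846 + 0.00709185 + 0.00399526 = 0.0214717
P(Regime 2 | x₁, x₂) = 0.00709185 / 0.0214717 ≈ 0.330

0.330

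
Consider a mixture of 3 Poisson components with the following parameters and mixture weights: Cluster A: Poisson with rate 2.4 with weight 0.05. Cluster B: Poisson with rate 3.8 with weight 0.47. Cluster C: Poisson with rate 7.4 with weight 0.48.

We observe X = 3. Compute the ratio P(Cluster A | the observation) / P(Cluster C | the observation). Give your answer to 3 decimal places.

0.527

Only the two components matter; the odds are (π_i f_i(x)) / (π_j f_j(x)).
Evaluate each component's likelihood at the observed value:
  f_A = 0.209014
  f_B = 0.204588
  f_C = 0.0412824
Odds = (0.05/0.48) × (0.209014/0.0412824) = 0.104167 × 5.06304 ≈ 0.527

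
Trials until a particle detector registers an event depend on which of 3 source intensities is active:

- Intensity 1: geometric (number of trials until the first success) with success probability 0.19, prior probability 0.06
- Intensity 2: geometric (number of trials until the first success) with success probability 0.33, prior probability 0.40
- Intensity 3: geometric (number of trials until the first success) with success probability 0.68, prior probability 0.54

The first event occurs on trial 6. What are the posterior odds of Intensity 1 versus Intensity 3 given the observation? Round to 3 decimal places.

The posterior odds equal the prior odds times the likelihood ratio: (P(Z=i)/P(Z=j))·(f_i(x)/f_j(x)).
Evaluate each component's likelihood at the observed value:
  f_1 = 0.0662489
  f_2 = 0.0445541
  f_3 = 0.0022817
Posterior odds = (P(Z=1)·f_1) / (P(Z=3)·f_3) = (0.06·0.0662489) / (0.54·0.0022817) = 0.00397493 / 0.00123212 ≈ 3.226

3.226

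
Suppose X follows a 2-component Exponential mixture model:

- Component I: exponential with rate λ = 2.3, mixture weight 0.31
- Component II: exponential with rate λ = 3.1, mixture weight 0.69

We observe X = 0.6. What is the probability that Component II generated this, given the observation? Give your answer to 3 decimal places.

0.650

Apply Bayes' rule: the posterior for each component is proportional to its prior times its likelihood at x.
Component likelihoods at x = 0.6:
  p_I = 2.3·e^(−2.3·0.6) = 2.3·e^(−1.3800) = 0.578631
  p_II = 3.1·e^(−3.1·0.6) = 3.1·e^(−1.8600) = 0.482585
Weight by the priors:
  P(Z=I)·p_I = 0.31 × 0.578631 = 0.179376
  P(Z=II)·p_II = 0.69 × 0.482585 = 0.332984
Evidence: 0.179376 + 0.332984 = 0.512359
Responsibility of Component II: 0.332984 / 0.512359 ≈ 0.650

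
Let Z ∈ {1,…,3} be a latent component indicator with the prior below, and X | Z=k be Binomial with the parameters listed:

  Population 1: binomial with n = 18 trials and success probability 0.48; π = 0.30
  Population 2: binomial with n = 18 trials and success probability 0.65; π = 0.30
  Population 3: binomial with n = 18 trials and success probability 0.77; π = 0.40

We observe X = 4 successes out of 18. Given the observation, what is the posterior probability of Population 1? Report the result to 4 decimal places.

The responsibility of component k is P(Z=k) f_k(x) divided by Σ_j P(Z=j) f_j(x).
Binomial probabilities:
  p_1 = C(18,4)·0.48^4·0.52^14 = 3060·0.0530842·0.000105693 = 0.0171685
  p_2 = C(18,4)·0.65^4·0.35^14 = 3060·0.178506·4.13955e-07 = 0.000226114
  p_3 = C(18,4)·0.77^4·0.23^14 = 3060·0.35153·1.15928e-09 = 1.24702e-06
Unnormalised posteriors:
  P(Z=1)·p_1 = 0.30 × 0.0171685 = 0.00515056
  P(Z=2)·p_2 = 0.30 × 0.000226114 = 6.78342e-05
  P(Z=3)·p_3 = 0.40 × 1.24702e-06 = 4.98809e-07
Sum: 0.00515056 + 6.78342e-05 + 4.98809e-07 = 0.00521889
So the posterior for Population 1 is 0.00515056 / 0.00521889 ≈ 0.9869.

0.9869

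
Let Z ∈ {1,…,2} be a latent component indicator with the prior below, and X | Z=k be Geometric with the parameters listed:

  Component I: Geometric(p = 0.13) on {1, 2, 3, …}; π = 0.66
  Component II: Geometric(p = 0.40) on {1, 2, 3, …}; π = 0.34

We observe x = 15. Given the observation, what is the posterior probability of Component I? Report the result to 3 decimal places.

0.991

Apply Bayes' rule: the posterior for each component is proportional to its prior times its likelihood at x.
Component likelihoods at x = 15:
  f_I = 0.13·(1−0.13)^14 = 0.13·0.142321 = 0.0185018
  f_II = 0.40·(1−0.40)^14 = 0.40·0.000783642 = 0.000313457
Unnormalised posteriors:
  π_I·f_I = 0.66 × 0.0185018 = 0.0122112
  π_II·f_II = 0.34 × 0.000313457 = 0.000106575
Sum: 0.0122112 + 0.000106575 = 0.0123177
P(Component I | the observation) ≈ 0.991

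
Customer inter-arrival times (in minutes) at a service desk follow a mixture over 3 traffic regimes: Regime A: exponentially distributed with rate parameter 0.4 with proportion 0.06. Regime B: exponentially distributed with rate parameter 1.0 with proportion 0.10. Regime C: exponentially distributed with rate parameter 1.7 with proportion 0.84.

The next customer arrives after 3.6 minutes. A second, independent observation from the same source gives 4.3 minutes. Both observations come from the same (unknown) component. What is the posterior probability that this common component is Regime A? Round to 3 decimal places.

0.909

Posterior ∝ prior × likelihood, so P(k | x) ∝ π_k f_k(x); normalise over all components.
Since both observations come from the same component, the likelihood for component k is f_k(x₁)·f_k(x₂).
  p_A = [0.0947711] × [0.0716265] = 0.00678812
  p_B = [0.0273237] × [0.0135686] = 0.000370744
  p_C = [0.00373738] × [0.00113699] = 4.24935e-06
Weight by the priors:
  π_A·p_A = 0.06 × 0.00678812 = 0.000407287
  π_B·p_B = 0.10 × 0.000370744 = 3.70744e-05
  π_C·p_C = 0.84 × 4.24935e-06 = 3.56946e-06
Marginal: 0.000407287 + 3.70744e-05 + 3.56946e-06 = 0.000447931
Responsibility of Regime A: 0.000407287 / 0.000447931 ≈ 0.909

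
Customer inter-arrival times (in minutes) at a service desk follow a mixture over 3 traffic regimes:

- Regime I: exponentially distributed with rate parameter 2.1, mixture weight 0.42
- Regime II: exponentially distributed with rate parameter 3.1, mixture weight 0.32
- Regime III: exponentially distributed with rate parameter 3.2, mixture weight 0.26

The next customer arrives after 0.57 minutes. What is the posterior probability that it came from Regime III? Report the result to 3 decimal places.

Apply Bayes' rule: the posterior for each component is proportional to its prior times its likelihood at x.
Evaluate each component's likelihood at the observed value:
  p_I = 0.634408
  p_II = 0.529619
  p_III = 0.516413
Prior × likelihood for each component:
  P(Z=I)·p_I = 0.42 × 0.634408 = 0.266451
  P(Z=II)·p_II = 0.32 × 0.529619 = 0.169478
  P(Z=III)·p_III = 0.26 × 0.516413 = 0.134267
Evidence: 0.266451 + 0.169478 + 0.134267 = 0.570197
P(Regime III | 0.57 minutes) = 0.134267 / 0.570197 ≈ 0.235

0.235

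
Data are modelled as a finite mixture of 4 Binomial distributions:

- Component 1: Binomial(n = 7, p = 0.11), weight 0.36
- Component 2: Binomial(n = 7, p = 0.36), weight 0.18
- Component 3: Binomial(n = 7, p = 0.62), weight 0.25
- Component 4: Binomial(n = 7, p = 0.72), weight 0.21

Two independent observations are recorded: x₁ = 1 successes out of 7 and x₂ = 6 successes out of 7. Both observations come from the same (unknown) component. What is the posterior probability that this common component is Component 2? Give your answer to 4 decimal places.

The responsibility of component k is π_k f_k(x) divided by Σ_j π_j f_j(x).
Since both observations come from the same component, the likelihood for component k is f_k(x₁)·f_k(x₂).
  p_1 = [0.382676] × [1.10368e-05] = 4.22352e-06
  p_2 = [0.173173] × [0.00975198] = 0.00168878
  p_3 = [0.0130675] × [0.151089] = 0.00197435
  p_4 = [0.00242873] × [0.273056] = 0.000663177
Unnormalised posteriors:
  π_1·p_1 = 0.36 × 4.22352e-06 = 1.52047e-06
  π_2·p_2 = 0.18 × 0.00168878 = 0.000303981
  π_3·p_3 = 0.25 × 0.00197435 = 0.000493586
  π_4·p_4 = 0.21 × 0.000663177 = 0.000139267
Normaliser: 1.52047e-06 + 0.000303981 + 0.000493586 + 0.000139267 = 0.000938355
P(Component 2 | x₁, x₂) = 0.000303981 / 0.000938355 ≈ 0.3240

0.3240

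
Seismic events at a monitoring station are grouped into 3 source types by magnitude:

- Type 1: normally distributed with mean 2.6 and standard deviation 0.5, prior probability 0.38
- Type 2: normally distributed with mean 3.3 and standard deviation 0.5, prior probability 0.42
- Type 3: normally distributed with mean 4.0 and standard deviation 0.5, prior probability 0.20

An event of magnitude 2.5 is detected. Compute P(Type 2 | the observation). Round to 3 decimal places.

By Bayes' theorem, P(k | x) = P(Z=k) f_k(x) / Σ_j P(Z=j) f_j(x).
Evaluate each component's likelihood at the observed value:
  f_1 = 0.782085
  f_2 = 0.221842
  f_3 = 0.0088637
Weight by the priors:
  P(Z=1)·f_1 = 0.38 × 0.782085 = 0.297192
  P(Z=2)·f_2 = 0.42 × 0.221842 = 0.0931735
  P(Z=3)·f_3 = 0.20 × 0.0088637 = 0.00177274
Denominator: 0.297192 + 0.0931735 + 0.00177274 = 0.392139
Responsibility of Type 2: 0.0931735 / 0.392139 ≈ 0.238

0.238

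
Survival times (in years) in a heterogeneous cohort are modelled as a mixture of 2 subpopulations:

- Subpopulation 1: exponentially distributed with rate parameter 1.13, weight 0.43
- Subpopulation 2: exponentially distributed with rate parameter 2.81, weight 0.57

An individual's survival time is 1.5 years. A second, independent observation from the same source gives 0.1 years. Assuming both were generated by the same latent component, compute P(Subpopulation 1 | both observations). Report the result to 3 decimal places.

Posterior ∝ prior × likelihood, so P(k | x) ∝ w_k f_k(x); normalise over all components.
Since both observations come from the same component, the likelihood for component k is f_k(x₁)·f_k(x₂).
  p_1 = [1.13·e^(−1.13·1.5) = 1.13·e^(−1.6950) = 0.207467] × [1.00926] = 0.209388
  p_2 = [2.81·e^(−2.81·1.5) = 2.81·e^(−4.2150) = 0.0415102] × [2.12163] = 0.0880693
Weight by the priors:
  w_1·p_1 = 0.43 × 0.209388 = 0.090037
  w_2·p_2 = 0.57 × 0.0880693 = 0.0501995
Evidence: 0.090037 + 0.0501995 = 0.140236
P(Subpopulation 1 | x₁, x₂) = 0.090037 / 0.140236 ≈ 0.642

0.642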